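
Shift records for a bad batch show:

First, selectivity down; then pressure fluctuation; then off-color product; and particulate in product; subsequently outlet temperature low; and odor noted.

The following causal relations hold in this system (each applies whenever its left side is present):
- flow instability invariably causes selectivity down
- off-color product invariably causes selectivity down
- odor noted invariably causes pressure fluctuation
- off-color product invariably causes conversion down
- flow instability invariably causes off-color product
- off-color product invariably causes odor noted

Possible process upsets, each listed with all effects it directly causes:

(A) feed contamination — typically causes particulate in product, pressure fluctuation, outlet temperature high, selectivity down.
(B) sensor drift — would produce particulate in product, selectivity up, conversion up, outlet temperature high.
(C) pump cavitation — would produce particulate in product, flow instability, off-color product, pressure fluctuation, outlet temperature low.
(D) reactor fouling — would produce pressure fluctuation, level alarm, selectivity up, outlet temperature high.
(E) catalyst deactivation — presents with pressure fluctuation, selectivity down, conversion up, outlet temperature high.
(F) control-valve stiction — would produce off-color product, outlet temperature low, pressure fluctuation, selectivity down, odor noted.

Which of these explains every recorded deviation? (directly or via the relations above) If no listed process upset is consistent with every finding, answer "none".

C

Testing each hypothesis:
(A) feed contamination — fails on off-color product, outlet temperature low, odor noted (predicts outlet temperature high, not outlet temperature low)
(B) sensor drift — fails on selectivity down, pressure fluctuation, off-color product, outlet temperature low, odor noted (predicts selectivity up, not selectivity down; predicts outlet temperature high, not outlet temperature low)
(C) pump cavitation — selectivity down match (through flow instability → selectivity down); pressure fluctuation match; off-color product match; particulate in product match; outlet temperature low match; odor noted match (through off-color product → odor noted)
(D) reactor fouling — fails on selectivity down, off-color product, particulate in product, outlet temperature low, odor noted (predicts selectivity up, not selectivity down; predicts outlet temperature high, not outlet temperature low)
(E) catalyst deactivation — selectivity down match; pressure fluctuation match; off-color product miss; particulate in product miss; outlet temperature low miss; odor noted miss
(F) control-valve stiction — does not account for particulate in product
Only (C) is consistent with every observation.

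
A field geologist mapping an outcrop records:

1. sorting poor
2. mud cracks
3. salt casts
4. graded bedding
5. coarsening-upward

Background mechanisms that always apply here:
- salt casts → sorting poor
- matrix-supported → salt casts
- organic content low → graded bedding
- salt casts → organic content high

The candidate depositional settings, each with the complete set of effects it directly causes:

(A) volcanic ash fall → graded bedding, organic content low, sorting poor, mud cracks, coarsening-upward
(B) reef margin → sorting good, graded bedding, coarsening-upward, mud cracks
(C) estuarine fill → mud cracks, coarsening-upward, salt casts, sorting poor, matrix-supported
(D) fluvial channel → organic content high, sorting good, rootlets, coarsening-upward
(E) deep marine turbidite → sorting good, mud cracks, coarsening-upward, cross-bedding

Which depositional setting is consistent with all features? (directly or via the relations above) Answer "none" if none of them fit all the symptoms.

Checking each candidate against the observations:
(A) volcanic ash fall — sorting poor yes; mud cracks yes; salt casts NO; graded bedding yes; coarsening-upward yes
(B) reef margin — fails on sorting poor, salt casts (predicts sorting good, not sorting poor)
(C) estuarine fill — sorting poor yes; mud cracks yes; salt casts yes; graded bedding NO; coarsening-upward yes
(D) fluvial channel — sorting poor NO; mud cracks NO; salt casts NO; graded bedding NO; coarsening-upward yes
(E) deep marine turbidite — fails on sorting poor, salt casts, graded bedding (predicts sorting good, not sorting poor)
None of the listed candidates fits everything.

none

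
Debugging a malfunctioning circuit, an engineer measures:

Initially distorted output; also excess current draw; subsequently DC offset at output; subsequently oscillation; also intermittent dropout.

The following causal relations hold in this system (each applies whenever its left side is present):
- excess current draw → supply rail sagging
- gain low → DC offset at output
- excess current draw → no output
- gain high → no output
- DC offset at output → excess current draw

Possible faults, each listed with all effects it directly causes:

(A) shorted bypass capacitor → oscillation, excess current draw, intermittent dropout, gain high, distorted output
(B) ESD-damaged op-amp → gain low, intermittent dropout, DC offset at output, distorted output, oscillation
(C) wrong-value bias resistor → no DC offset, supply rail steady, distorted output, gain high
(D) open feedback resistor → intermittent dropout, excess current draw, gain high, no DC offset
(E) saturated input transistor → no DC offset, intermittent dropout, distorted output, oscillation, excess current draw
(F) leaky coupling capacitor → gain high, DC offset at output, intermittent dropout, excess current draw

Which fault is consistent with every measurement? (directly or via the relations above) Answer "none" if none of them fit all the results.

B

Testing each hypothesis:
(A) shorted bypass capacitor — does not account for DC offset at output
(B) ESD-damaged op-amp — distorted output match; excess current draw match (via DC offset at output → excess current draw); DC offset at output match; oscillation match; intermittent dropout match
(C) wrong-value bias resistor — fails on excess current draw, DC offset at output, oscillation, intermittent dropout (predicts no DC offset, not DC offset at output)
(D) open feedback resistor — distorted output miss; excess current draw match; DC offset at output miss; oscillation miss; intermittent dropout match
(E) saturated input transistor — fails on DC offset at output (predicts no DC offset, not DC offset at output)
(F) leaky coupling capacitor — does not account for distorted output, oscillation
(B) alone accounts for all the evidence.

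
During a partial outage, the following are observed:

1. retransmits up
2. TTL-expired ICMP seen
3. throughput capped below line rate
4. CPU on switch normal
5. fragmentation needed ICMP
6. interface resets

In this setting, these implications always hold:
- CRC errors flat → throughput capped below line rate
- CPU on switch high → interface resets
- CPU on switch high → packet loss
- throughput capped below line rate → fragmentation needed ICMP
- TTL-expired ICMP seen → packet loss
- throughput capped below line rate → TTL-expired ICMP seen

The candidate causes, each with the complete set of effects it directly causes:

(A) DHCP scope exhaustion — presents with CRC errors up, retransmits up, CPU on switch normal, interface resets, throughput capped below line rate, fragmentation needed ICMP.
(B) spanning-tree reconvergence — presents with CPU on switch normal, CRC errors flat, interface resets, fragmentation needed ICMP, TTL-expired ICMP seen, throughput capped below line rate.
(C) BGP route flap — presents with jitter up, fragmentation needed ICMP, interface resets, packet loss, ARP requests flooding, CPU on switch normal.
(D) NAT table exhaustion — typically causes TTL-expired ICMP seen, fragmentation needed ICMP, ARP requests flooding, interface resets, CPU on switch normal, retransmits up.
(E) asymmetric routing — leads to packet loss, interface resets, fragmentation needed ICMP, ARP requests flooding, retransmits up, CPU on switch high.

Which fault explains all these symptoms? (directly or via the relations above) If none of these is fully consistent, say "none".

Per-candidate check:
(A) DHCP scope exhaustion — retransmits up ✓; TTL-expired ICMP seen ✓ (via throughput capped below line rate → TTL-expired ICMP seen); throughput capped below line rate ✓; CPU on switch normal ✓; fragmentation needed ICMP ✓; interface resets ✓
(B) spanning-tree reconvergence — retransmits up ✗; TTL-expired ICMP seen ✓; throughput capped below line rate ✓; CPU on switch normal ✓; fragmentation needed ICMP ✓; interface resets ✓
(C) BGP route flap — retransmits up ✗; TTL-expired ICMP seen ✗; throughput capped below line rate ✗; CPU on switch normal ✓; fragmentation needed ICMP ✓; interface resets ✓
(D) NAT table exhaustion — does not account for throughput capped below line rate
(E) asymmetric routing — fails on TTL-expired ICMP seen, throughput capped below line rate, CPU on switch normal (predicts CPU on switch high, not CPU on switch normal)
Only (A) is consistent with every observation.

A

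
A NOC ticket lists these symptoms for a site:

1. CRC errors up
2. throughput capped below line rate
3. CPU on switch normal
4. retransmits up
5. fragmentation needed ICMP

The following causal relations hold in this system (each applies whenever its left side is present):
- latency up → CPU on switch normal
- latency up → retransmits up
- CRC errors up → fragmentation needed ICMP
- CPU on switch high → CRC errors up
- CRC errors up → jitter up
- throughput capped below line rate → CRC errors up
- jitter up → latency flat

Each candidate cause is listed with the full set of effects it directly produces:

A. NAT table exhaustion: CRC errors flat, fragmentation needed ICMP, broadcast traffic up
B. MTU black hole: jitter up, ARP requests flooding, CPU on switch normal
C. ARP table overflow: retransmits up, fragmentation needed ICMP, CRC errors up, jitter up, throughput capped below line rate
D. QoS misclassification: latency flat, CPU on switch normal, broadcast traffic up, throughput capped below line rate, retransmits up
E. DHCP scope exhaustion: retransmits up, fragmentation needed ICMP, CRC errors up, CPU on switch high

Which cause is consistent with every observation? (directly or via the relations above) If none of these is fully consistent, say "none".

D

Per-candidate check:
(A) NAT table exhaustion — CRC errors up NO; throughput capped below line rate NO; CPU on switch normal NO; retransmits up NO; fragmentation needed ICMP yes
(B) MTU black hole — does not account for CRC errors up, throughput capped below line rate, retransmits up, fragmentation needed ICMP
(C) ARP table overflow — CRC errors up yes; throughput capped below line rate yes; CPU on switch normal NO; retransmits up yes; fragmentation needed ICMP yes
(D) QoS misclassification — accounts for every observation (CRC errors up by throughput capped below line rate → CRC errors up)
(E) DHCP scope exhaustion — CRC errors up yes; throughput capped below line rate NO; CPU on switch normal NO; retransmits up yes; fragmentation needed ICMP yes
Only (D) is consistent with every observation.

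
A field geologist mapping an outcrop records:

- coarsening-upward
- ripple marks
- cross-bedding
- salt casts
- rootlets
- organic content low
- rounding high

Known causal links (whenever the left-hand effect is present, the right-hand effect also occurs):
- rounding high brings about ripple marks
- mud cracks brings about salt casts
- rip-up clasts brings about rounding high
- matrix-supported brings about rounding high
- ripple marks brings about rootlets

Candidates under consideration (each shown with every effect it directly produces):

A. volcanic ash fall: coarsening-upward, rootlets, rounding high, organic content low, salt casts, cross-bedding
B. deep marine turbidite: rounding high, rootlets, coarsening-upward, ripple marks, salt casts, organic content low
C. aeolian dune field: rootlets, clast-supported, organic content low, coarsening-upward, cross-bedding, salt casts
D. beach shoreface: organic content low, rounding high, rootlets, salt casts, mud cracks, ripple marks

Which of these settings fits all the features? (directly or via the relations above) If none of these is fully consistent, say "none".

A

Checking each candidate against the observations:
(A) volcanic ash fall — accounts for every observation (ripple marks via rounding high → ripple marks)
(B) deep marine turbidite — does not account for cross-bedding
(C) aeolian dune field — does not account for ripple marks, rounding high
(D) beach shoreface — coarsening-upward ✗; ripple marks ✓; cross-bedding ✗; salt casts ✓; rootlets ✓; organic content low ✓; rounding high ✓
Only (A) is consistent with every observation.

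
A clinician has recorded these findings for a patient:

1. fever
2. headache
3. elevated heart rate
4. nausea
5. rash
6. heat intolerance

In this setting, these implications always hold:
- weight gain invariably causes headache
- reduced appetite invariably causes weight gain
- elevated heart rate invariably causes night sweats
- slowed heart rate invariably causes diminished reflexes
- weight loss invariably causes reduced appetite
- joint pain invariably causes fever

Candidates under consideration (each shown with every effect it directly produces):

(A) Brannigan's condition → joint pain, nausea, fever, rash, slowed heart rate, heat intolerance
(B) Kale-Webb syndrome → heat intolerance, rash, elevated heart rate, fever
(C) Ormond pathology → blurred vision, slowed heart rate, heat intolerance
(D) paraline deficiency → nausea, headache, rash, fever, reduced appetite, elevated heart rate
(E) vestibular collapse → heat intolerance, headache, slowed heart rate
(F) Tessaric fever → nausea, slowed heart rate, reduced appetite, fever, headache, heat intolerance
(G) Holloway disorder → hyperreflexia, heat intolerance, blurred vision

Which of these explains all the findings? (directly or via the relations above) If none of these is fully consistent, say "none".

For each candidate, compare predicted effects to what was observed:
(A) Brannigan's condition — fails on headache, elevated heart rate (predicts slowed heart rate, not elevated heart rate)
(B) Kale-Webb syndrome — does not account for headache, nausea
(C) Ormond pathology — fever ✗; headache ✗; elevated heart rate ✗; nausea ✗; rash ✗; heat intolerance ✓
(D) paraline deficiency — fever ✓; headache ✓; elevated heart rate ✓; nausea ✓; rash ✓; heat intolerance ✗
(E) vestibular collapse — fever ✗; headache ✓; elevated heart rate ✗; nausea ✗; rash ✗; heat intolerance ✓
(F) Tessaric fever — fever ✓; headache ✓; elevated heart rate ✗; nausea ✓; rash ✗; heat intolerance ✓
(G) Holloway disorder — fever ✗; headache ✗; elevated heart rate ✗; nausea ✗; rash ✗; heat intolerance ✓
None of the listed candidates fits everything.

none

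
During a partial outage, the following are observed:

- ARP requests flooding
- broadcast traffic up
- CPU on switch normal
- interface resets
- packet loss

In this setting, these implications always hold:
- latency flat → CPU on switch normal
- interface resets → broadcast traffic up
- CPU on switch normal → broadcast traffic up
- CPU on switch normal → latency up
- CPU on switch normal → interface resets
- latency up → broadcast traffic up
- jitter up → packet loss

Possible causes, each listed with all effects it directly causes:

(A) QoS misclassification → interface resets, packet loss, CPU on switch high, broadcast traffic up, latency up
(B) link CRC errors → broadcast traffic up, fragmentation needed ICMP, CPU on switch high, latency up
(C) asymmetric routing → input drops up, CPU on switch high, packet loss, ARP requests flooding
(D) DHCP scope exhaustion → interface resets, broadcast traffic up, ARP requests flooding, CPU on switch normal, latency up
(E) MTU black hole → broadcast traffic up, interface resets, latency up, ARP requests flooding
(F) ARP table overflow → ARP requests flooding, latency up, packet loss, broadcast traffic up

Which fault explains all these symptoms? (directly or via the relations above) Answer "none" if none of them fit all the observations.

Per-candidate check:
(A) QoS misclassification — ARP requests flooding NO; broadcast traffic up yes; CPU on switch normal NO; interface resets yes; packet loss yes
(B) link CRC errors — fails on ARP requests flooding, CPU on switch normal, interface resets, packet loss (predicts CPU on switch high, not CPU on switch normal)
(C) asymmetric routing — fails on broadcast traffic up, CPU on switch normal, interface resets (predicts CPU on switch high, not CPU on switch normal)
(D) DHCP scope exhaustion — does not account for packet loss
(E) MTU black hole — ARP requests flooding yes; broadcast traffic up yes; CPU on switch normal NO; interface resets yes; packet loss NO
(F) ARP table overflow — does not account for CPU on switch normal, interface resets
No candidate is consistent with all observations.

none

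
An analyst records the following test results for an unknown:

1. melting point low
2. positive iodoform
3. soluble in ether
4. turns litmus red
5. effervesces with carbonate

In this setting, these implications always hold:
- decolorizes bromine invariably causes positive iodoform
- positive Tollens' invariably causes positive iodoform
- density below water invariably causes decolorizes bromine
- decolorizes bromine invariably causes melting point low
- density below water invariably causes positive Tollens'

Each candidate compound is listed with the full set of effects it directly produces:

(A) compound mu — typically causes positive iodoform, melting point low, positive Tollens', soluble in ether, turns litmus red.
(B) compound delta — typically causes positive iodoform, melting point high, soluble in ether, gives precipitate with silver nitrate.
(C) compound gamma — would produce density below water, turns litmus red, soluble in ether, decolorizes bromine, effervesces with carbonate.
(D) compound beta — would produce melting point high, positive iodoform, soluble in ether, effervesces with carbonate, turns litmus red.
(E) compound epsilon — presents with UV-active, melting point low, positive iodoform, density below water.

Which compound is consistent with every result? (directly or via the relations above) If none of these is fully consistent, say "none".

C

Per-candidate check:
(A) compound mu — does not account for effervesces with carbonate
(B) compound delta — melting point low -; positive iodoform +; soluble in ether +; turns litmus red -; effervesces with carbonate -
(C) compound gamma — melting point low + (via decolorizes bromine → melting point low); positive iodoform + (via decolorizes bromine → positive iodoform); soluble in ether +; turns litmus red +; effervesces with carbonate +
(D) compound beta — melting point low -; positive iodoform +; soluble in ether +; turns litmus red +; effervesces with carbonate +
(E) compound epsilon — does not account for soluble in ether, turns litmus red, effervesces with carbonate
Only (C) is consistent with every observation.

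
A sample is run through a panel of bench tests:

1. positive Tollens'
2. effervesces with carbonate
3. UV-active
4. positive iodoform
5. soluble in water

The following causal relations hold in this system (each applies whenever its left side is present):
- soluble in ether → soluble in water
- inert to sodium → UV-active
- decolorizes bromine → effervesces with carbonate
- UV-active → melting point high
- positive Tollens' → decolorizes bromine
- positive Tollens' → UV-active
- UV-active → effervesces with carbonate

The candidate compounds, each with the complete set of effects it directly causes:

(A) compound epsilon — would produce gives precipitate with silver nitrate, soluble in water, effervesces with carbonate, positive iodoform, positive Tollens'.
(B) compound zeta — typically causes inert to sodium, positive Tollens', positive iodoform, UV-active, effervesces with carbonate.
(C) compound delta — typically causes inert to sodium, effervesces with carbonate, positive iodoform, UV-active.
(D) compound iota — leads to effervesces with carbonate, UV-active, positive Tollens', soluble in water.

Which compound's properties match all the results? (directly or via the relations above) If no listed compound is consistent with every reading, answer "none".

A

Checking each candidate against the observations:
(A) compound epsilon — accounts for every observation (UV-active via positive Tollens' → UV-active)
(B) compound zeta — positive Tollens' yes; effervesces with carbonate yes; UV-active yes; positive iodoform yes; soluble in water NO
(C) compound delta — positive Tollens' NO; effervesces with carbonate yes; UV-active yes; positive iodoform yes; soluble in water NO
(D) compound iota — does not account for positive iodoform
Only (A) is consistent with every observation.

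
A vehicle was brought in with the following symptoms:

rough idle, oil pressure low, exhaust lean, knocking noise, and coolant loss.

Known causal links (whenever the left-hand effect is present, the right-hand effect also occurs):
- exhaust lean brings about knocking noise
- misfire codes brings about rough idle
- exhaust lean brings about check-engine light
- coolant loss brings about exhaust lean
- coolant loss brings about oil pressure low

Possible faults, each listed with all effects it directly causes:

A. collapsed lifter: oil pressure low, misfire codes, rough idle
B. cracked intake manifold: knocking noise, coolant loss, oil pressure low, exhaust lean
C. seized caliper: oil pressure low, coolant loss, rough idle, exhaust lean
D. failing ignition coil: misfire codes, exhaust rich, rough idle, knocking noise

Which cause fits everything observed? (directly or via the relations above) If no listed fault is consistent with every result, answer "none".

C

Checking each candidate against the observations:
(A) collapsed lifter — does not account for exhaust lean, knocking noise, coolant loss
(B) cracked intake manifold — does not account for rough idle
(C) seized caliper — accounts for every observation (knocking noise via exhaust lean → knocking noise)
(D) failing ignition coil — fails on oil pressure low, exhaust lean, coolant loss (predicts exhaust rich, not exhaust lean)
(C) is the only candidate with no mismatches.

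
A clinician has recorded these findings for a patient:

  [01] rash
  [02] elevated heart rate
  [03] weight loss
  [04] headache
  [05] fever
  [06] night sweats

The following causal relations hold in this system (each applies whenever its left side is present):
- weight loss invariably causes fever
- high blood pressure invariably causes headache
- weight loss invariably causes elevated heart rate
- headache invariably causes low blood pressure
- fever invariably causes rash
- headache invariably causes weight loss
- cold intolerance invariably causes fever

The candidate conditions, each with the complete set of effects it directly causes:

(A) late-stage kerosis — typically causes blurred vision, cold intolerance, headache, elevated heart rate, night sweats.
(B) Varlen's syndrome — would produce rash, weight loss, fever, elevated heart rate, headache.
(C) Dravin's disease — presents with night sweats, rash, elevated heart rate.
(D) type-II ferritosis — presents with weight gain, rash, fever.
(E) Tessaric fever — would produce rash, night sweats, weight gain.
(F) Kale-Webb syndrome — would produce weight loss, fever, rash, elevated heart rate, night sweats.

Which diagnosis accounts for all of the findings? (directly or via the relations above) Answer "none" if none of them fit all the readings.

A

Per-candidate check:
(A) late-stage kerosis — accounts for every observation (rash via cold intolerance → fever → rash)
(B) Varlen's syndrome — rash match; elevated heart rate match; weight loss match; headache match; fever match; night sweats miss
(C) Dravin's disease — rash match; elevated heart rate match; weight loss miss; headache miss; fever miss; night sweats match
(D) type-II ferritosis — rash match; elevated heart rate miss; weight loss miss; headache miss; fever match; night sweats miss
(E) Tessaric fever — rash match; elevated heart rate miss; weight loss miss; headache miss; fever miss; night sweats match
(F) Kale-Webb syndrome — does not account for headache
(A) is the only candidate with no mismatches.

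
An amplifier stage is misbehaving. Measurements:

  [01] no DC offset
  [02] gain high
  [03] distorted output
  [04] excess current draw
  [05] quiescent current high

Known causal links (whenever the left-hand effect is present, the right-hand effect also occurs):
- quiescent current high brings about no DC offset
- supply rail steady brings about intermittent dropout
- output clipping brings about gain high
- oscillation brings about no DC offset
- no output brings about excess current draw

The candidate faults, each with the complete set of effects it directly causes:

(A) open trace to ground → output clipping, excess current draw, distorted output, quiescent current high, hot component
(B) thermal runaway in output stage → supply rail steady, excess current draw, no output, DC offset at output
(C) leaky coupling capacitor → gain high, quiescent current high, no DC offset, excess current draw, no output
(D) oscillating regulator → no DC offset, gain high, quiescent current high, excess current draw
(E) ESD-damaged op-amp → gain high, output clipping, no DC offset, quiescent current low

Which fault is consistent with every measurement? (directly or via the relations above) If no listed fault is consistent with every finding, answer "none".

A

For each candidate, compare predicted effects to what was observed:
(A) open trace to ground — no DC offset yes (by quiescent current high → no DC offset); gain high yes (by output clipping → gain high); distorted output yes; excess current draw yes; quiescent current high yes
(B) thermal runaway in output stage — no DC offset NO; gain high NO; distorted output NO; excess current draw yes; quiescent current high NO
(C) leaky coupling capacitor — no DC offset yes; gain high yes; distorted output NO; excess current draw yes; quiescent current high yes
(D) oscillating regulator — does not account for distorted output
(E) ESD-damaged op-amp — fails on distorted output, excess current draw, quiescent current high (predicts quiescent current low, not quiescent current high)
(A) alone accounts for all the evidence.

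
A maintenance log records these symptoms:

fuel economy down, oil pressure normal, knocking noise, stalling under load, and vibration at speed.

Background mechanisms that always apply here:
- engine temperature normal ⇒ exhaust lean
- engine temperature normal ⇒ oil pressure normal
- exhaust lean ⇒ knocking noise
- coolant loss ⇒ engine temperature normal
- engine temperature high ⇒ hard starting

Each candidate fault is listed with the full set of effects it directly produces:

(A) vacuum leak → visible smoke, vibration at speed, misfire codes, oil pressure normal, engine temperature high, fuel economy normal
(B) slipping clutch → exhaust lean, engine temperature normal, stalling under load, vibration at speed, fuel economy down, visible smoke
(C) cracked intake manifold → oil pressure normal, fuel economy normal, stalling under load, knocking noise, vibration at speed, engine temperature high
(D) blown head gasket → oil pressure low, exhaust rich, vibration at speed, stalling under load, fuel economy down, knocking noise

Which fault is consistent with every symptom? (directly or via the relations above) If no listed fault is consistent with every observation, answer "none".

B

Per-candidate check:
(A) vacuum leak — fails on fuel economy down, knocking noise, stalling under load (predicts fuel economy normal, not fuel economy down)
(B) slipping clutch — fuel economy down +; oil pressure normal + (via engine temperature normal → oil pressure normal); knocking noise + (via exhaust lean → knocking noise); stalling under load +; vibration at speed +
(C) cracked intake manifold — fails on fuel economy down (predicts fuel economy normal, not fuel economy down)
(D) blown head gasket — fuel economy down +; oil pressure normal -; knocking noise +; stalling under load +; vibration at speed +
(B) is the only candidate with no mismatches.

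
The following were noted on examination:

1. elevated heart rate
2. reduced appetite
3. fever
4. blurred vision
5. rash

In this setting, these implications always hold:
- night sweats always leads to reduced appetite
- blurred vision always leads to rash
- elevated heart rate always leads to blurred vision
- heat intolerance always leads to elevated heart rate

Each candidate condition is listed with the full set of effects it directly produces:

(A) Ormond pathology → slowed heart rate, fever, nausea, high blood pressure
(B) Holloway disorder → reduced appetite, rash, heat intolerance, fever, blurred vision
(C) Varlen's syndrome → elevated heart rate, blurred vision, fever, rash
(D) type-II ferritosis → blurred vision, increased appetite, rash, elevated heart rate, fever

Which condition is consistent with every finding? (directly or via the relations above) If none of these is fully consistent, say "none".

B

Per-candidate check:
(A) Ormond pathology — fails on elevated heart rate, reduced appetite, blurred vision, rash (predicts slowed heart rate, not elevated heart rate)
(B) Holloway disorder — elevated heart rate yes (by heat intolerance → elevated heart rate); reduced appetite yes; fever yes; blurred vision yes; rash yes
(C) Varlen's syndrome — does not account for reduced appetite
(D) type-II ferritosis — elevated heart rate yes; reduced appetite NO; fever yes; blurred vision yes; rash yes
(B) alone accounts for all the evidence.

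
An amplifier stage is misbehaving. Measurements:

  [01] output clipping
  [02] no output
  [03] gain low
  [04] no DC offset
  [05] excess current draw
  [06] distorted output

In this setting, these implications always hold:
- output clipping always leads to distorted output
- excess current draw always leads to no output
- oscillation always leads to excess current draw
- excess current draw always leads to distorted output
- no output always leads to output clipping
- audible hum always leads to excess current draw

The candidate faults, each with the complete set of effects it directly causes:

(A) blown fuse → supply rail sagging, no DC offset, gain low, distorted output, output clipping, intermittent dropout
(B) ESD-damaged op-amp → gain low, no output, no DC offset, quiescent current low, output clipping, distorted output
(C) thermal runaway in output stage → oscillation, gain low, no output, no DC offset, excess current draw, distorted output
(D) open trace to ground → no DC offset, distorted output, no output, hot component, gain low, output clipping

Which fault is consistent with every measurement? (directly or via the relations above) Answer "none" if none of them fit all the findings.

Testing each hypothesis:
(A) blown fuse — output clipping match; no output miss; gain low match; no DC offset match; excess current draw miss; distorted output match
(B) ESD-damaged op-amp — does not account for excess current draw
(C) thermal runaway in output stage — accounts for every observation (output clipping through no output → output clipping)
(D) open trace to ground — output clipping match; no output match; gain low match; no DC offset match; excess current draw miss; distorted output match
(C) is the only candidate with no mismatches.

C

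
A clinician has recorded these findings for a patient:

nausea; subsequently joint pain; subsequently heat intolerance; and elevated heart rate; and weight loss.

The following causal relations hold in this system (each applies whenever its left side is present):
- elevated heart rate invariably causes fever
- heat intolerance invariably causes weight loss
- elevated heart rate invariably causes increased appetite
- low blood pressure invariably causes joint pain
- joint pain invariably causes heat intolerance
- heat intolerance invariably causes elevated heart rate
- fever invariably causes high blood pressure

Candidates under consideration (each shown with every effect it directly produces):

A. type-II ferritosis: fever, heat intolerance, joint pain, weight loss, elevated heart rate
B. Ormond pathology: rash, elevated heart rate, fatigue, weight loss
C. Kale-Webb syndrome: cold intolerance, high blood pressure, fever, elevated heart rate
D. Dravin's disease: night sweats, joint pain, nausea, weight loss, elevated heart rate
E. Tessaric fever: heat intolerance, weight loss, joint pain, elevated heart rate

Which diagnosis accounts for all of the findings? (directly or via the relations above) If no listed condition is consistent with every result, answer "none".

D

For each candidate, compare predicted effects to what was observed:
(A) type-II ferritosis — does not account for nausea
(B) Ormond pathology — does not account for nausea, joint pain, heat intolerance
(C) Kale-Webb syndrome — nausea NO; joint pain NO; heat intolerance NO; elevated heart rate yes; weight loss NO
(D) Dravin's disease — nausea yes; joint pain yes; heat intolerance yes (by joint pain → heat intolerance); elevated heart rate yes; weight loss yes
(E) Tessaric fever — does not account for nausea
(D) alone accounts for all the evidence.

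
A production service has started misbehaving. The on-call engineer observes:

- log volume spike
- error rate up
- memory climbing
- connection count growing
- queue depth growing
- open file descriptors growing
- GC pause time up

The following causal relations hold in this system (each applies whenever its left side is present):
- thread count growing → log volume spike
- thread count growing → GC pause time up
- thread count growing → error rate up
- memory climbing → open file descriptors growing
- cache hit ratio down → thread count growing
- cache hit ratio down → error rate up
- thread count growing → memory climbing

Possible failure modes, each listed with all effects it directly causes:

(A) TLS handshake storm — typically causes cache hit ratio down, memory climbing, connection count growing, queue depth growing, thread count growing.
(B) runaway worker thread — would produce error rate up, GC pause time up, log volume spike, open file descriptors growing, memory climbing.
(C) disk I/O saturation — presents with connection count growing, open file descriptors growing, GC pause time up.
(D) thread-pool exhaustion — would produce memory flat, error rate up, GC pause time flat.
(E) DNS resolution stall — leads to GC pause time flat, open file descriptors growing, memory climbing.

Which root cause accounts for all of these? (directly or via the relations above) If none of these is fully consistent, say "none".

For each candidate, compare predicted effects to what was observed:
(A) TLS handshake storm — log volume spike ✓ (by thread count growing → log volume spike); error rate up ✓ (by thread count growing → error rate up); memory climbing ✓; connection count growing ✓; queue depth growing ✓; open file descriptors growing ✓ (by memory climbing → open file descriptors growing); GC pause time up ✓ (by thread count growing → GC pause time up)
(B) runaway worker thread — does not account for connection count growing, queue depth growing
(C) disk I/O saturation — log volume spike ✗; error rate up ✗; memory climbing ✗; connection count growing ✓; queue depth growing ✗; open file descriptors growing ✓; GC pause time up ✓
(D) thread-pool exhaustion — log volume spike ✗; error rate up ✓; memory climbing ✗; connection count growing ✗; queue depth growing ✗; open file descriptors growing ✗; GC pause time up ✗
(E) DNS resolution stall — log volume spike ✗; error rate up ✗; memory climbing ✓; connection count growing ✗; queue depth growing ✗; open file descriptors growing ✓; GC pause time up ✗
Only (A) is consistent with every observation.

A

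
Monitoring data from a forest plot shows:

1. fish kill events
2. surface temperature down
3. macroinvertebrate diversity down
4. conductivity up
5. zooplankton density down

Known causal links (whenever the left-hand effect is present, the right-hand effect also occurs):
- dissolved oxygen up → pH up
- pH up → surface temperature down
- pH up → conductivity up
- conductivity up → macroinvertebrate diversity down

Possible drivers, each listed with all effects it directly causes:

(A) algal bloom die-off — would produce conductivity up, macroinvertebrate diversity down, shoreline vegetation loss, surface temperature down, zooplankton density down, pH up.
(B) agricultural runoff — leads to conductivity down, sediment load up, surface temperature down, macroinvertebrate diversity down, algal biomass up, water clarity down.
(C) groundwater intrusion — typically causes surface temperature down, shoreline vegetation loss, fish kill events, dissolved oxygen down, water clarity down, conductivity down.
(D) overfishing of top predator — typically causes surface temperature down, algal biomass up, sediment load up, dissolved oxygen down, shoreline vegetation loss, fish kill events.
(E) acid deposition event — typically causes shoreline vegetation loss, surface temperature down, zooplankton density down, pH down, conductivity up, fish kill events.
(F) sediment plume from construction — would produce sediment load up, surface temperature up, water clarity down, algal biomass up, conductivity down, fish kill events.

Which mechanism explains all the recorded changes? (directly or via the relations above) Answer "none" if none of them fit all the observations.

E

Checking each candidate against the observations:
(A) algal bloom die-off — fish kill events -; surface temperature down +; macroinvertebrate diversity down +; conductivity up +; zooplankton density down +
(B) agricultural runoff — fish kill events -; surface temperature down +; macroinvertebrate diversity down +; conductivity up -; zooplankton density down -
(C) groundwater intrusion — fails on macroinvertebrate diversity down, conductivity up, zooplankton density down (predicts conductivity down, not conductivity up)
(D) overfishing of top predator — fish kill events +; surface temperature down +; macroinvertebrate diversity down -; conductivity up -; zooplankton density down -
(E) acid deposition event — fish kill events +; surface temperature down +; macroinvertebrate diversity down + (by conductivity up → macroinvertebrate diversity down); conductivity up +; zooplankton density down +
(F) sediment plume from construction — fish kill events +; surface temperature down -; macroinvertebrate diversity down -; conductivity up -; zooplankton density down -
Only (E) is consistent with every observation.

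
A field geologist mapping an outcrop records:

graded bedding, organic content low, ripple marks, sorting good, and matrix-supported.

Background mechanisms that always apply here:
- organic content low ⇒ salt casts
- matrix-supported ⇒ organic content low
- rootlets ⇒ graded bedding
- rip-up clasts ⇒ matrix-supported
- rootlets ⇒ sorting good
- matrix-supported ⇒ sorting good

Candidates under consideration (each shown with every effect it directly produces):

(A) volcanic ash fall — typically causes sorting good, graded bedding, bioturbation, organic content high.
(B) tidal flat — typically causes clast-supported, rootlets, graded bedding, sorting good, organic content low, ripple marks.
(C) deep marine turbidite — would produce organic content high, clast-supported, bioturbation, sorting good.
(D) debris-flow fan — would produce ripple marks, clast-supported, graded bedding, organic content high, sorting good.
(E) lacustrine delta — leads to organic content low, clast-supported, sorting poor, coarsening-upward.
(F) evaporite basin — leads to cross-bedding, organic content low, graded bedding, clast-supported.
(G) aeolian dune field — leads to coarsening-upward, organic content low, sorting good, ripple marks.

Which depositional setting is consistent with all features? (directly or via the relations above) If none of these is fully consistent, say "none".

none

Per-candidate check:
(A) volcanic ash fall — fails on organic content low, ripple marks, matrix-supported (predicts organic content high, not organic content low)
(B) tidal flat — graded bedding yes; organic content low yes; ripple marks yes; sorting good yes; matrix-supported NO
(C) deep marine turbidite — graded bedding NO; organic content low NO; ripple marks NO; sorting good yes; matrix-supported NO
(D) debris-flow fan — fails on organic content low, matrix-supported (predicts organic content high, not organic content low; predicts clast-supported, not matrix-supported)
(E) lacustrine delta — graded bedding NO; organic content low yes; ripple marks NO; sorting good NO; matrix-supported NO
(F) evaporite basin — fails on ripple marks, sorting good, matrix-supported (predicts clast-supported, not matrix-supported)
(G) aeolian dune field — graded bedding NO; organic content low yes; ripple marks yes; sorting good yes; matrix-supported NO
Every candidate fails on at least one observation.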